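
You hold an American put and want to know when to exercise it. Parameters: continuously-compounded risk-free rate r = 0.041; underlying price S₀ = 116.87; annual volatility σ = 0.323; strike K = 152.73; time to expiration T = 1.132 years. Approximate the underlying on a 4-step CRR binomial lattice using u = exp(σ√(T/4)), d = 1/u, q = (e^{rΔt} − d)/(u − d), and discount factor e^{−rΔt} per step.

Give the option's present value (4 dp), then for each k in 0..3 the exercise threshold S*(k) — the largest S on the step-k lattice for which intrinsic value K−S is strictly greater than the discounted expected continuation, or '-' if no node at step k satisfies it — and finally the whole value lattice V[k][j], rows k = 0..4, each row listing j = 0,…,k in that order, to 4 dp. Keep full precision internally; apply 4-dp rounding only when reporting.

price = 38.2782
boundary = - 98.4190 82.8809 98.4190
tree:
38.2782
54.3110 22.5636
69.8491 36.0850 9.0796
82.9340 54.3110 18.0442 0.0000
93.9532 69.8491 35.8600 0.0000 0.0000

Δt=0.28300, u=1.18747, d=0.84212, q=0.49094, disc=e^(-rΔt)=0.98846
k=4 terminal: V=max(K-S,0) → 93.9532 69.8491 35.8600 0.0000 0.0000
k=3: j=0 S=69.7960 intr=82.9340 cont=81.1722 V=82.9340[EX]; j=1 S=98.4190 intr=54.3110 cont=52.5492 V=54.3110[EX]; j=2 S=138.7801 intr=13.9499 cont=18.0442 V=18.0442[hold]; j=3 S=195.6932 intr=0.0000 cont=0.0000 V=0.0000[hold]  S*(3)=98.4190
k=2: j=0 S=82.8809 intr=69.8491 cont=68.0872 V=69.8491[EX]; j=1 S=116.8700 intr=35.8600 cont=36.0850 V=36.0850[hold]; j=2 S=164.7979 intr=0.0000 cont=9.0796 V=9.0796[hold]  S*(2)=82.8809
k=1: j=0 S=98.4190 intr=54.3110 cont=52.6584 V=54.3110[EX]; j=1 S=138.7801 intr=13.9499 cont=22.5636 V=22.5636[hold]  S*(1)=98.4190
k=0: j=0 S=116.8700 intr=35.8600 cont=38.2782 V=38.2782[hold]  S*(0)=-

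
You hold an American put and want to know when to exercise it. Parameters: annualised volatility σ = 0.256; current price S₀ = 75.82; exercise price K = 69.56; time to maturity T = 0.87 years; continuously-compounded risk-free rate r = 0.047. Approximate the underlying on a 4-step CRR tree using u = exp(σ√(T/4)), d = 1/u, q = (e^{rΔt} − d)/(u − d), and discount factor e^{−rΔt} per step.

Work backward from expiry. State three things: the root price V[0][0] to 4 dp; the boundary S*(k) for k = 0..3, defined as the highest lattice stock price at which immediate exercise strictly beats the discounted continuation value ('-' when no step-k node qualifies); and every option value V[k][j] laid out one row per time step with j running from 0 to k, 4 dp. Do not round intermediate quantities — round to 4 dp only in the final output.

Δt=0.21750  u=1.12681  d=0.88746  q=0.51312  discount=0.98983
step 4 (expiry): payoffs max(K−S,0) = 22.5293 9.8451 0.0000 0.0000 0.0000
step 3: (k=3,j=0): S=52.9946, (K−S)⁺=16.5654, hold=15.8579 ⇒ V=16.5654 exercise | (k=3,j=1): S=67.2873, (K−S)⁺=2.2727, hold=4.7447 ⇒ V=4.7447 continue | (k=3,j=2): S=85.4347, (K−S)⁺=0.0000, hold=0.0000 ⇒ V=0.0000 continue | (k=3,j=3): S=108.4765, (K−S)⁺=0.0000, hold=0.0000 ⇒ V=0.0000 continue  boundary S*=52.9946
step 2: (k=2,j=0): S=59.7149, (K−S)⁺=9.8451, hold=10.3932 ⇒ V=10.3932 continue | (k=2,j=1): S=75.8200, (K−S)⁺=0.0000, hold=2.2866 ⇒ V=2.2866 continue | (k=2,j=2): S=96.2687, (K−S)⁺=0.0000, hold=0.0000 ⇒ V=0.0000 continue  boundary S*=-
step 1: (k=1,j=0): S=67.2873, (K−S)⁺=2.2727, hold=6.1702 ⇒ V=6.1702 continue | (k=1,j=1): S=85.4347, (K−S)⁺=0.0000, hold=1.1020 ⇒ V=1.1020 continue  boundary S*=-
step 0: (k=0,j=0): S=75.8200, (K−S)⁺=0.0000, hold=3.5333 ⇒ V=3.5333 continue  boundary S*=-

price = 3.5333
boundary = - - - 52.9946
tree:
3.5333
6.1702 1.1020
10.3932 2.2866 0.0000
16.5654 4.7447 0.0000 0.0000
22.5293 9.8451 0.0000 0.0000 0.0000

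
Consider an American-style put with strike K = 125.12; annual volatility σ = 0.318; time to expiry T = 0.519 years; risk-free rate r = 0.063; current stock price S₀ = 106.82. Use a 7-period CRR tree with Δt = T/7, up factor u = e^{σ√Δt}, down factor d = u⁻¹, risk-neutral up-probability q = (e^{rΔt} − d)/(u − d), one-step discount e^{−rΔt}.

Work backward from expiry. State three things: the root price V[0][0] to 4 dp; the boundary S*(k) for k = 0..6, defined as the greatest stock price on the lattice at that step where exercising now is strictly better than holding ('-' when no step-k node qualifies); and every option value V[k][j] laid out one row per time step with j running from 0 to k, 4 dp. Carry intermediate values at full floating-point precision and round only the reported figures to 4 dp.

price = 20.3734
boundary = - - 89.8344 97.9597 89.8344 97.9597 106.8200
tree:
20.3734
27.2952 13.7874
35.2856 19.7273 8.1015
42.7370 27.1603 12.6350 3.7394
49.5704 35.2856 18.9797 6.5421 1.0308
55.8369 42.7370 27.1603 11.1488 2.0938 0.0000
61.5836 49.5704 35.2856 18.3000 4.2529 0.0000 0.0000
66.8537 55.8369 42.7370 27.1603 8.6383 0.0000 0.0000 0.0000

params: Δt=0.07414 u=1.09045 d=0.91705 q=0.50537 e^(-rΔt)=0.99534
t_7 payoffs: 66.8537 55.8369 42.7370 27.1603 8.6383 0.0000 0.0000 0.0000
t_6: node(6,0) S=63.5364 payoff=61.5836 vs cont=61.0006 → 61.5836 [stop]  node(6,1) S=75.5496 payoff=49.5704 vs cont=48.9873 → 49.5704 [stop]  node(6,2) S=89.8344 payoff=35.2856 vs cont=34.7026 → 35.2856 [stop]  node(6,3) S=106.8200 payoff=18.3000 vs cont=17.7169 → 18.3000 [stop]  node(6,4) S=127.0172 payoff=0.0000 vs cont=4.2529 → 4.2529 [wait]  node(6,5) S=151.0333 payoff=0.0000 vs cont=0.0000 → 0.0000 [wait]  node(6,6) S=179.5903 payoff=0.0000 vs cont=0.0000 → 0.0000 [wait]  ⇒ S*(6)=106.8200
t_5: node(5,0) S=69.2831 payoff=55.8369 vs cont=55.2538 → 55.8369 [stop]  node(5,1) S=82.3830 payoff=42.7370 vs cont=42.1540 → 42.7370 [stop]  node(5,2) S=97.9597 payoff=27.1603 vs cont=26.5772 → 27.1603 [stop]  node(5,3) S=116.4817 payoff=8.6383 vs cont=11.1488 → 11.1488 [wait]  node(5,4) S=138.5057 payoff=0.0000 vs cont=2.0938 → 2.0938 [wait]  node(5,5) S=164.6940 payoff=0.0000 vs cont=0.0000 → 0.0000 [wait]  ⇒ S*(5)=97.9597
t_4: node(4,0) S=75.5496 payoff=49.5704 vs cont=48.9873 → 49.5704 [stop]  node(4,1) S=89.8344 payoff=35.2856 vs cont=34.7026 → 35.2856 [stop]  node(4,2) S=106.8200 payoff=18.3000 vs cont=18.9797 → 18.9797 [wait]  node(4,3) S=127.0172 payoff=0.0000 vs cont=6.5421 → 6.5421 [wait]  node(4,4) S=151.0333 payoff=0.0000 vs cont=1.0308 → 1.0308 [wait]  ⇒ S*(4)=89.8344
t_3: node(3,0) S=82.3830 payoff=42.7370 vs cont=42.1540 → 42.7370 [stop]  node(3,1) S=97.9597 payoff=27.1603 vs cont=26.9191 → 27.1603 [stop]  node(3,2) S=116.4817 payoff=8.6383 vs cont=12.6350 → 12.6350 [wait]  node(3,3) S=138.5057 payoff=0.0000 vs cont=3.7394 → 3.7394 [wait]  ⇒ S*(3)=97.9597
t_2: node(2,0) S=89.8344 payoff=35.2856 vs cont=34.7026 → 35.2856 [stop]  node(2,1) S=106.8200 payoff=18.3000 vs cont=19.7273 → 19.7273 [wait]  node(2,2) S=127.0172 payoff=0.0000 vs cont=8.1015 → 8.1015 [wait]  ⇒ S*(2)=89.8344
t_1: node(1,0) S=97.9597 payoff=27.1603 vs cont=27.2952 → 27.2952 [wait]  node(1,1) S=116.4817 payoff=8.6383 vs cont=13.7874 → 13.7874 [wait]  ⇒ S*(1)=-
t_0: node(0,0) S=106.8200 payoff=18.3000 vs cont=20.3734 → 20.3734 [wait]  ⇒ S*(0)=-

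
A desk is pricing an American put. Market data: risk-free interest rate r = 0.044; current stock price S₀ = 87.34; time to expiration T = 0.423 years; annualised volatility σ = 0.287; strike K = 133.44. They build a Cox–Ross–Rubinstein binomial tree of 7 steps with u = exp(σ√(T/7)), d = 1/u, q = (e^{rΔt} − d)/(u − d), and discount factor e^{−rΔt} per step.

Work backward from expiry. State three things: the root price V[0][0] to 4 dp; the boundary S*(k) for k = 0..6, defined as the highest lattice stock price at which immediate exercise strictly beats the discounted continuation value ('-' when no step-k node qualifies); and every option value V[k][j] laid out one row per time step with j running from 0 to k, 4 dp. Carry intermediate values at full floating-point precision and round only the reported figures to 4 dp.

price = 46.1000
boundary = 87.3400 93.7245 100.5757 107.9277 100.5757 107.9277 115.8171
tree:
46.1000
52.0496 39.7155
57.5939 46.1000 32.8643
62.7605 52.0496 39.7155 25.5123
67.5752 57.5939 46.1000 32.8643 18.2118
72.0619 62.7605 52.0496 39.7155 25.5123 11.0436
76.2429 67.5752 57.5939 46.1000 32.8643 17.6229 4.5550
80.1392 72.0619 62.7605 52.0496 39.7155 25.5123 9.1567 0.0000

Δt=0.06043  u=1.07310  d=0.93188  q=0.50122  discount=0.99734
step 7 (expiry): payoffs max(K−S,0) = 80.1392 72.0619 62.7605 52.0496 39.7155 25.5123 9.1567 0.0000
step 6: (k=6,j=0): S=57.1971, (K−S)⁺=76.2429, hold=75.8886 ⇒ V=76.2429 exercise | (k=6,j=1): S=65.8648, (K−S)⁺=67.5752, hold=67.2208 ⇒ V=67.5752 exercise | (k=6,j=2): S=75.8461, (K−S)⁺=57.5939, hold=57.2396 ⇒ V=57.5939 exercise | (k=6,j=3): S=87.3400, (K−S)⁺=46.1000, hold=45.7457 ⇒ V=46.1000 exercise | (k=6,j=4): S=100.5757, (K−S)⁺=32.8643, hold=32.5100 ⇒ V=32.8643 exercise | (k=6,j=5): S=115.8171, (K−S)⁺=17.6229, hold=17.2685 ⇒ V=17.6229 exercise | (k=6,j=6): S=133.3683, (K−S)⁺=0.0717, hold=4.5550 ⇒ V=4.5550 continue  boundary S*=115.8171
step 5: (k=5,j=0): S=61.3781, (K−S)⁺=72.0619, hold=71.7075 ⇒ V=72.0619 exercise | (k=5,j=1): S=70.6795, (K−S)⁺=62.7605, hold=62.4062 ⇒ V=62.7605 exercise | (k=5,j=2): S=81.3904, (K−S)⁺=52.0496, hold=51.6953 ⇒ V=52.0496 exercise | (k=5,j=3): S=93.7245, (K−S)⁺=39.7155, hold=39.3612 ⇒ V=39.7155 exercise | (k=5,j=4): S=107.9277, (K−S)⁺=25.5123, hold=25.1580 ⇒ V=25.5123 exercise | (k=5,j=5): S=124.2833, (K−S)⁺=9.1567, hold=11.0436 ⇒ V=11.0436 continue  boundary S*=107.9277
step 4: (k=4,j=0): S=65.8648, (K−S)⁺=67.5752, hold=67.2208 ⇒ V=67.5752 exercise | (k=4,j=1): S=75.8461, (K−S)⁺=57.5939, hold=57.2396 ⇒ V=57.5939 exercise | (k=4,j=2): S=87.3400, (K−S)⁺=46.1000, hold=45.7457 ⇒ V=46.1000 exercise | (k=4,j=3): S=100.5757, (K−S)⁺=32.8643, hold=32.5100 ⇒ V=32.8643 exercise | (k=4,j=4): S=115.8171, (K−S)⁺=17.6229, hold=18.2118 ⇒ V=18.2118 continue  boundary S*=100.5757
step 3: (k=3,j=0): S=70.6795, (K−S)⁺=62.7605, hold=62.4062 ⇒ V=62.7605 exercise | (k=3,j=1): S=81.3904, (K−S)⁺=52.0496, hold=51.6953 ⇒ V=52.0496 exercise | (k=3,j=2): S=93.7245, (K−S)⁺=39.7155, hold=39.3612 ⇒ V=39.7155 exercise | (k=3,j=3): S=107.9277, (K−S)⁺=25.5123, hold=25.4524 ⇒ V=25.5123 exercise  boundary S*=107.9277
step 2: (k=2,j=0): S=75.8461, (K−S)⁺=57.5939, hold=57.2396 ⇒ V=57.5939 exercise | (k=2,j=1): S=87.3400, (K−S)⁺=46.1000, hold=45.7457 ⇒ V=46.1000 exercise | (k=2,j=2): S=100.5757, (K−S)⁺=32.8643, hold=32.5100 ⇒ V=32.8643 exercise  boundary S*=100.5757
step 1: (k=1,j=0): S=81.3904, (K−S)⁺=52.0496, hold=51.6953 ⇒ V=52.0496 exercise | (k=1,j=1): S=93.7245, (K−S)⁺=39.7155, hold=39.3612 ⇒ V=39.7155 exercise  boundary S*=93.7245
step 0: (k=0,j=0): S=87.3400, (K−S)⁺=46.1000, hold=45.7457 ⇒ V=46.1000 exercise  boundary S*=87.3400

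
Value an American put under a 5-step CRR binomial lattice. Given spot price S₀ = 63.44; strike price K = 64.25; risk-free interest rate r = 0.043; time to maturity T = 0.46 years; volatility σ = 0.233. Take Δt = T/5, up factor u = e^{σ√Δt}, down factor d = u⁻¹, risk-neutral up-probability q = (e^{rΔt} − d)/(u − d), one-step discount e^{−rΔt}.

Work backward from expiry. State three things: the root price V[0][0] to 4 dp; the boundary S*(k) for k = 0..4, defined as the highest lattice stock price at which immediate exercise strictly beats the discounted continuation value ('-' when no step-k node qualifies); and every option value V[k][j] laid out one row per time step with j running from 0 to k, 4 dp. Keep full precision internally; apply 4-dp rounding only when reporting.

Δt=0.09200, u=1.07323, d=0.93177, q=0.51036, disc=e^(-rΔt)=0.99605
k=5 terminal: V=max(K-S,0) → 19.6946 12.9302 5.1387 0.0000 0.0000 0.0000
k=4: j=0 S=47.8181 intr=16.4319 cont=16.1782 V=16.4319[EX]; j=1 S=55.0780 intr=9.1720 cont=8.9184 V=9.1720[EX]; j=2 S=63.4400 intr=0.8100 cont=2.5062 V=2.5062[hold]; j=3 S=73.0716 intr=0.0000 cont=0.0000 V=0.0000[hold]; j=4 S=84.1654 intr=0.0000 cont=0.0000 V=0.0000[hold]  S*(4)=55.0780
k=3: j=0 S=51.3198 intr=12.9302 cont=12.6765 V=12.9302[EX]; j=1 S=59.1113 intr=5.1387 cont=5.7473 V=5.7473[hold]; j=2 S=68.0857 intr=0.0000 cont=1.2223 V=1.2223[hold]; j=3 S=78.4226 intr=0.0000 cont=0.0000 V=0.0000[hold]  S*(3)=51.3198
k=2: j=0 S=55.0780 intr=9.1720 cont=9.2277 V=9.2277[hold]; j=1 S=63.4400 intr=0.8100 cont=3.4243 V=3.4243[hold]; j=2 S=73.0716 intr=0.0000 cont=0.5961 V=0.5961[hold]  S*(2)=-
k=1: j=0 S=59.1113 intr=5.1387 cont=6.2412 V=6.2412[hold]; j=1 S=68.0857 intr=0.0000 cont=1.9731 V=1.9731[hold]  S*(1)=-
k=0: j=0 S=63.4400 intr=0.8100 cont=4.0469 V=4.0469[hold]  S*(0)=-

price = 4.0469
boundary = - - - 51.3198 55.0780
tree:
4.0469
6.2412 1.9731
9.2277 3.4243 0.5961
12.9302 5.7473 1.2223 0.0000
16.4319 9.1720 2.5062 0.0000 0.0000
19.6946 12.9302 5.1387 0.0000 0.0000 0.0000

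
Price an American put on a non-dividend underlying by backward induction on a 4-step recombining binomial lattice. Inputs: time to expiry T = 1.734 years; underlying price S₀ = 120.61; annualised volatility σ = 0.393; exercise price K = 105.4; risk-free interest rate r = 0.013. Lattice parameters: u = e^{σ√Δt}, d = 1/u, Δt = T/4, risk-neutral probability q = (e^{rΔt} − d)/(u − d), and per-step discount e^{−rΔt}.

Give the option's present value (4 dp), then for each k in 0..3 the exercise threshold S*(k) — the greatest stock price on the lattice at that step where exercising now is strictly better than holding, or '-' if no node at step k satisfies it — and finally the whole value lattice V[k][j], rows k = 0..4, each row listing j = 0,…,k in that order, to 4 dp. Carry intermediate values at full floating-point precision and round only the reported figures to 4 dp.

Δt=0.43350  u=1.29532  d=0.77201  q=0.44647  discount=0.99438
step 4 (expiry): payoffs max(K−S,0) = 62.5568 33.5160 0.0000 0.0000 0.0000
step 3: (k=3,j=0): S=55.4954, (K−S)⁺=49.9046, hold=49.3123 ⇒ V=49.9046 exercise | (k=3,j=1): S=93.1125, (K−S)⁺=12.2875, hold=18.4479 ⇒ V=18.4479 continue | (k=3,j=2): S=156.2280, (K−S)⁺=0.0000, hold=0.0000 ⇒ V=0.0000 continue | (k=3,j=3): S=262.1257, (K−S)⁺=0.0000, hold=0.0000 ⇒ V=0.0000 continue  boundary S*=55.4954
step 2: (k=2,j=0): S=71.8840, (K−S)⁺=33.5160, hold=35.6586 ⇒ V=35.6586 continue | (k=2,j=1): S=120.6100, (K−S)⁺=0.0000, hold=10.1541 ⇒ V=10.1541 continue | (k=2,j=2): S=202.3644, (K−S)⁺=0.0000, hold=0.0000 ⇒ V=0.0000 continue  boundary S*=-
step 1: (k=1,j=0): S=93.1125, (K−S)⁺=12.2875, hold=24.1352 ⇒ V=24.1352 continue | (k=1,j=1): S=156.2280, (K−S)⁺=0.0000, hold=5.5890 ⇒ V=5.5890 continue  boundary S*=-
step 0: (k=0,j=0): S=120.6100, (K−S)⁺=0.0000, hold=15.7658 ⇒ V=15.7658 continue  boundary S*=-

price = 15.7658
boundary = - - - 55.4954
tree:
15.7658
24.1352 5.5890
35.6586 10.1541 0.0000
49.9046 18.4479 0.0000 0.0000
62.5568 33.5160 0.0000 0.0000 0.0000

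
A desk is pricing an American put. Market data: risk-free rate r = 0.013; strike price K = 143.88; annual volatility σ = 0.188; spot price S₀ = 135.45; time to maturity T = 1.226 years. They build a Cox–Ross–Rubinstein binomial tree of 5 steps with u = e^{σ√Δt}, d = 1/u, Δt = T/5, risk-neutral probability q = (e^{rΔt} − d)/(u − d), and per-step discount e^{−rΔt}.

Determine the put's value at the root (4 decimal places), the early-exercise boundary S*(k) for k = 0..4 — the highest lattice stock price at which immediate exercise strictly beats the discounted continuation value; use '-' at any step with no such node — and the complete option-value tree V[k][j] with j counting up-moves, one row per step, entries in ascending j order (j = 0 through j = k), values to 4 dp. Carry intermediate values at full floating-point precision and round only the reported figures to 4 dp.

Δt=0.24520  u=1.09756  d=0.91111  q=0.49387  discount=0.99682
step 5 (expiry): payoffs max(K−S,0) = 58.8387 41.4353 20.4703 0.0000 0.0000 0.0000
step 4: (k=4,j=0): S=93.3382, (K−S)⁺=50.5418, hold=50.0839 ⇒ V=50.5418 exercise | (k=4,j=1): S=112.4396, (K−S)⁺=31.4404, hold=30.9825 ⇒ V=31.4404 exercise | (k=4,j=2): S=135.4500, (K−S)⁺=8.4300, hold=10.3278 ⇒ V=10.3278 continue | (k=4,j=3): S=163.1694, (K−S)⁺=0.0000, hold=0.0000 ⇒ V=0.0000 continue | (k=4,j=4): S=196.5615, (K−S)⁺=0.0000, hold=0.0000 ⇒ V=0.0000 continue  boundary S*=112.4396
step 3: (k=3,j=0): S=102.4447, (K−S)⁺=41.4353, hold=40.9774 ⇒ V=41.4353 exercise | (k=3,j=1): S=123.4097, (K−S)⁺=20.4703, hold=20.9467 ⇒ V=20.9467 continue | (k=3,j=2): S=148.6651, (K−S)⁺=0.0000, hold=5.2106 ⇒ V=5.2106 continue | (k=3,j=3): S=179.0889, (K−S)⁺=0.0000, hold=0.0000 ⇒ V=0.0000 continue  boundary S*=102.4447
step 2: (k=2,j=0): S=112.4396, (K−S)⁺=31.4404, hold=31.2170 ⇒ V=31.4404 exercise | (k=2,j=1): S=135.4500, (K−S)⁺=8.4300, hold=13.1332 ⇒ V=13.1332 continue | (k=2,j=2): S=163.1694, (K−S)⁺=0.0000, hold=2.6289 ⇒ V=2.6289 continue  boundary S*=112.4396
step 1: (k=1,j=0): S=123.4097, (K−S)⁺=20.4703, hold=22.3278 ⇒ V=22.3278 continue | (k=1,j=1): S=148.6651, (K−S)⁺=0.0000, hold=7.9202 ⇒ V=7.9202 continue  boundary S*=-
step 0: (k=0,j=0): S=135.4500, (K−S)⁺=8.4300, hold=15.1640 ⇒ V=15.1640 continue  boundary S*=-

price = 15.1640
boundary = - - 112.4396 102.4447 112.4396
tree:
15.1640
22.3278 7.9202
31.4404 13.1332 2.6289
41.4353 20.9467 5.2106 0.0000
50.5418 31.4404 10.3278 0.0000 0.0000
58.8387 41.4353 20.4703 0.0000 0.0000 0.0000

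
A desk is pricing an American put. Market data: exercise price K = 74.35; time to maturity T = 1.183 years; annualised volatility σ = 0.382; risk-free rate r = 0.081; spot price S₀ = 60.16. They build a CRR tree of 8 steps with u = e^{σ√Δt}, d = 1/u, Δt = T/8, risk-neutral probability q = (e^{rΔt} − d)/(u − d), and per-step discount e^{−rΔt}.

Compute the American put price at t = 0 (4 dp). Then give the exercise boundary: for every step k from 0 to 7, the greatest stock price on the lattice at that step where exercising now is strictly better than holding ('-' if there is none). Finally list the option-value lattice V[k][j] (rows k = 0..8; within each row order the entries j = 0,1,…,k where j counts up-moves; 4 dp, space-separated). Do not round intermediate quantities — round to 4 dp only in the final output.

params: Δt=0.14788 u=1.15823 d=0.86338 q=0.50421 e^(-rΔt)=0.98809
t_8 payoffs: 55.7746 49.4310 40.9210 29.5049 14.1900 0.0000 0.0000 0.0000 0.0000
t_7: node(7,0) S=21.5146 payoff=52.8354 vs cont=51.9501 → 52.8354 [stop]  node(7,1) S=28.8620 payoff=45.4880 vs cont=44.6027 → 45.4880 [stop]  node(7,2) S=38.7186 payoff=35.6314 vs cont=34.7462 → 35.6314 [stop]  node(7,3) S=51.9412 payoff=22.4088 vs cont=21.5236 → 22.4088 [stop]  node(7,4) S=69.6793 payoff=4.6707 vs cont=6.9515 → 6.9515 [wait]  node(7,5) S=93.4752 payoff=0.0000 vs cont=0.0000 → 0.0000 [wait]  node(7,6) S=125.3975 payoff=0.0000 vs cont=0.0000 → 0.0000 [wait]  node(7,7) S=168.2215 payoff=0.0000 vs cont=0.0000 → 0.0000 [wait]  ⇒ S*(7)=51.9412
t_6: node(6,0) S=24.9190 payoff=49.4310 vs cont=48.5458 → 49.4310 [stop]  node(6,1) S=33.4290 payoff=40.9210 vs cont=40.0358 → 40.9210 [stop]  node(6,2) S=44.8451 payoff=29.5049 vs cont=28.6196 → 29.5049 [stop]  node(6,3) S=60.1600 payoff=14.1900 vs cont=14.4411 → 14.4411 [wait]  node(6,4) S=80.7050 payoff=0.0000 vs cont=3.4055 → 3.4055 [wait]  node(6,5) S=108.2662 payoff=0.0000 vs cont=0.0000 → 0.0000 [wait]  node(6,6) S=145.2397 payoff=0.0000 vs cont=0.0000 → 0.0000 [wait]  ⇒ S*(6)=44.8451
t_5: node(5,0) S=28.8620 payoff=45.4880 vs cont=44.6027 → 45.4880 [stop]  node(5,1) S=38.7186 payoff=35.6314 vs cont=34.7462 → 35.6314 [stop]  node(5,2) S=51.9412 payoff=22.4088 vs cont=21.6487 → 22.4088 [stop]  node(5,3) S=69.6793 payoff=4.6707 vs cont=8.7711 → 8.7711 [wait]  node(5,4) S=93.4752 payoff=0.0000 vs cont=1.6683 → 1.6683 [wait]  node(5,5) S=125.3975 payoff=0.0000 vs cont=0.0000 → 0.0000 [wait]  ⇒ S*(5)=51.9412
t_4: node(4,0) S=33.4290 payoff=40.9210 vs cont=40.0358 → 40.9210 [stop]  node(4,1) S=44.8451 payoff=29.5049 vs cont=28.6196 → 29.5049 [stop]  node(4,2) S=60.1600 payoff=14.1900 vs cont=15.3476 → 15.3476 [wait]  node(4,3) S=80.7050 payoff=0.0000 vs cont=5.1280 → 5.1280 [wait]  node(4,4) S=108.2662 payoff=0.0000 vs cont=0.8173 → 0.8173 [wait]  ⇒ S*(4)=44.8451
t_3: node(3,0) S=38.7186 payoff=35.6314 vs cont=34.7462 → 35.6314 [stop]  node(3,1) S=51.9412 payoff=22.4088 vs cont=22.1003 → 22.4088 [stop]  node(3,2) S=69.6793 payoff=4.6707 vs cont=10.0734 → 10.0734 [wait]  node(3,3) S=93.4752 payoff=0.0000 vs cont=2.9193 → 2.9193 [wait]  ⇒ S*(3)=51.9412
t_2: node(2,0) S=44.8451 payoff=29.5049 vs cont=28.6196 → 29.5049 [stop]  node(2,1) S=60.1600 payoff=14.1900 vs cont=15.9964 → 15.9964 [wait]  node(2,2) S=80.7050 payoff=0.0000 vs cont=6.3893 → 6.3893 [wait]  ⇒ S*(2)=44.8451
t_1: node(1,0) S=51.9412 payoff=22.4088 vs cont=22.4236 → 22.4236 [wait]  node(1,1) S=69.6793 payoff=4.6707 vs cont=11.0196 → 11.0196 [wait]  ⇒ S*(1)=-
t_0: node(0,0) S=60.1600 payoff=14.1900 vs cont=16.4751 → 16.4751 [wait]  ⇒ S*(0)=-

price = 16.4751
boundary = - - 44.8451 51.9412 44.8451 51.9412 44.8451 51.9412
tree:
16.4751
22.4236 11.0196
29.5049 15.9964 6.3893
35.6314 22.4088 10.0734 2.9193
40.9210 29.5049 15.3476 5.1280 0.8173
45.4880 35.6314 22.4088 8.7711 1.6683 0.0000
49.4310 40.9210 29.5049 14.4411 3.4055 0.0000 0.0000
52.8354 45.4880 35.6314 22.4088 6.9515 0.0000 0.0000 0.0000
55.7746 49.4310 40.9210 29.5049 14.1900 0.0000 0.0000 0.0000 0.0000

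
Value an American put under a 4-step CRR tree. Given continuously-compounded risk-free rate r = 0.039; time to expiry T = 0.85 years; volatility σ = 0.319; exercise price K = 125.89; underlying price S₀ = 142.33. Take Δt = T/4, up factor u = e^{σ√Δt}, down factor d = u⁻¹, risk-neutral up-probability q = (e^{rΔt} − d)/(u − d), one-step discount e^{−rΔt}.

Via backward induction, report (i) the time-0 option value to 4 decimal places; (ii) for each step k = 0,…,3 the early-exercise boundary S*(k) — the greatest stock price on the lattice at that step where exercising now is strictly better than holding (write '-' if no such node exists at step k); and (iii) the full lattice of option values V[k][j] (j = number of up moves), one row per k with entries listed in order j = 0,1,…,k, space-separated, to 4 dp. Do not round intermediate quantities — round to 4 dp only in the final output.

price = 8.1215
boundary = - - - 91.5599
tree:
8.1215
13.6465 2.5428
22.1864 5.0422 0.0000
34.3301 9.9983 0.0000 0.0000
46.8510 19.8258 0.0000 0.0000 0.0000

params: Δt=0.21250 u=1.15841 d=0.86325 q=0.49150 e^(-rΔt)=0.99175
t_4 payoffs: 46.8510 19.8258 0.0000 0.0000 0.0000
t_3: node(3,0) S=91.5599 payoff=34.3301 vs cont=33.2911 → 34.3301 [stop]  node(3,1) S=122.8663 payoff=3.0237 vs cont=9.9983 → 9.9983 [wait]  node(3,2) S=164.8770 payoff=0.0000 vs cont=0.0000 → 0.0000 [wait]  node(3,3) S=221.2523 payoff=0.0000 vs cont=0.0000 → 0.0000 [wait]  ⇒ S*(3)=91.5599
t_2: node(2,0) S=106.0642 payoff=19.8258 vs cont=22.1864 → 22.1864 [wait]  node(2,1) S=142.3300 payoff=0.0000 vs cont=5.0422 → 5.0422 [wait]  node(2,2) S=190.9959 payoff=0.0000 vs cont=0.0000 → 0.0000 [wait]  ⇒ S*(2)=-
t_1: node(1,0) S=122.8663 payoff=3.0237 vs cont=13.6465 → 13.6465 [wait]  node(1,1) S=164.8770 payoff=0.0000 vs cont=2.5428 → 2.5428 [wait]  ⇒ S*(1)=-
t_0: node(0,0) S=142.3300 payoff=0.0000 vs cont=8.1215 → 8.1215 [wait]  ⇒ S*(0)=-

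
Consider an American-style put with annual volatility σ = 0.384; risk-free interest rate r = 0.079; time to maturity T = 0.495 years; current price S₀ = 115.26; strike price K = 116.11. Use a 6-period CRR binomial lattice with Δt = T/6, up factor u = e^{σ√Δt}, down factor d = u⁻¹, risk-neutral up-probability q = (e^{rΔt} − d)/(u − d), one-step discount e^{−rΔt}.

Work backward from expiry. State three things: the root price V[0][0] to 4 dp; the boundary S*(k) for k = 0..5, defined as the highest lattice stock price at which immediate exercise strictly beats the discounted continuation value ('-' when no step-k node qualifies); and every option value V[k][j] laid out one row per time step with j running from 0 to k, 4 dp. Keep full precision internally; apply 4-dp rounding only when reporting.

price = 10.7796
boundary = - - - 82.7897 92.4436 103.2233
tree:
10.7796
16.3909 5.3543
23.9626 9.0941 1.7144
33.3203 14.9929 3.3616 0.1029
41.9661 23.6664 6.5852 0.2080 0.0000
49.7090 33.3203 12.8867 0.4205 0.0000 0.0000
56.6433 41.9661 23.6664 0.8500 0.0000 0.0000 0.0000

Δt=0.08250  u=1.11661  d=0.89557  q=0.50204  discount=0.99350
step 6 (expiry): payoffs max(K−S,0) = 56.6433 41.9661 23.6664 0.8500 0.0000 0.0000 0.0000
step 5: (k=5,j=0): S=66.4010, (K−S)⁺=49.7090, hold=48.9547 ⇒ V=49.7090 exercise | (k=5,j=1): S=82.7897, (K−S)⁺=33.3203, hold=32.5660 ⇒ V=33.3203 exercise | (k=5,j=2): S=103.2233, (K−S)⁺=12.8867, hold=12.1324 ⇒ V=12.8867 exercise | (k=5,j=3): S=128.7002, (K−S)⁺=0.0000, hold=0.4205 ⇒ V=0.4205 continue | (k=5,j=4): S=160.4652, (K−S)⁺=0.0000, hold=0.0000 ⇒ V=0.0000 continue | (k=5,j=5): S=200.0702, (K−S)⁺=0.0000, hold=0.0000 ⇒ V=0.0000 continue  boundary S*=103.2233
step 4: (k=4,j=0): S=74.1439, (K−S)⁺=41.9661, hold=41.2118 ⇒ V=41.9661 exercise | (k=4,j=1): S=92.4436, (K−S)⁺=23.6664, hold=22.9121 ⇒ V=23.6664 exercise | (k=4,j=2): S=115.2600, (K−S)⁺=0.8500, hold=6.5852 ⇒ V=6.5852 continue | (k=4,j=3): S=143.7077, (K−S)⁺=0.0000, hold=0.2080 ⇒ V=0.2080 continue | (k=4,j=4): S=179.1768, (K−S)⁺=0.0000, hold=0.0000 ⇒ V=0.0000 continue  boundary S*=92.4436
step 3: (k=3,j=0): S=82.7897, (K−S)⁺=33.3203, hold=32.5660 ⇒ V=33.3203 exercise | (k=3,j=1): S=103.2233, (K−S)⁺=12.8867, hold=14.9929 ⇒ V=14.9929 continue | (k=3,j=2): S=128.7002, (K−S)⁺=0.0000, hold=3.3616 ⇒ V=3.3616 continue | (k=3,j=3): S=160.4652, (K−S)⁺=0.0000, hold=0.1029 ⇒ V=0.1029 continue  boundary S*=82.7897
step 2: (k=2,j=0): S=92.4436, (K−S)⁺=23.6664, hold=23.9626 ⇒ V=23.9626 continue | (k=2,j=1): S=115.2600, (K−S)⁺=0.8500, hold=9.0941 ⇒ V=9.0941 continue | (k=2,j=2): S=143.7077, (K−S)⁺=0.0000, hold=1.7144 ⇒ V=1.7144 continue  boundary S*=-
step 1: (k=1,j=0): S=103.2233, (K−S)⁺=12.8867, hold=16.3909 ⇒ V=16.3909 continue | (k=1,j=1): S=128.7002, (K−S)⁺=0.0000, hold=5.3543 ⇒ V=5.3543 continue  boundary S*=-
step 0: (k=0,j=0): S=115.2600, (K−S)⁺=0.8500, hold=10.7796 ⇒ V=10.7796 continue  boundary S*=-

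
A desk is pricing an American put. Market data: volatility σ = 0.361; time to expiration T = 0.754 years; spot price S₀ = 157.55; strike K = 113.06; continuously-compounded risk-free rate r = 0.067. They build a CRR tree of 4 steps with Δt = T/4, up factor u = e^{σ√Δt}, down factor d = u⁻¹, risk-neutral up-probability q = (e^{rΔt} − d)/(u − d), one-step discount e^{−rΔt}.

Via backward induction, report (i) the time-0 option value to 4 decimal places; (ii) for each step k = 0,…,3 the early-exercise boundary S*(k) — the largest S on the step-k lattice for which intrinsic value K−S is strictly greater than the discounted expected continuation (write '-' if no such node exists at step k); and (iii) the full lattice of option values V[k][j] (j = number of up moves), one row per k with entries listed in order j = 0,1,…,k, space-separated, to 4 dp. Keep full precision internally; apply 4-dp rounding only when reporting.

price = 1.7450
boundary = - - - 98.4493
tree:
1.7450
3.5434 0.0000
7.1953 0.0000 0.0000
14.6107 0.0000 0.0000 0.0000
28.8926 0.0000 0.0000 0.0000 0.0000

Δt=0.18850  u=1.16968  d=0.85493  q=0.50128  discount=0.98745
step 4 (expiry): payoffs max(K−S,0) = 28.8926 0.0000 0.0000 0.0000 0.0000
step 3: (k=3,j=0): S=98.4493, (K−S)⁺=14.6107, hold=14.2286 ⇒ V=14.6107 exercise | (k=3,j=1): S=134.6945, (K−S)⁺=0.0000, hold=0.0000 ⇒ V=0.0000 continue | (k=3,j=2): S=184.2838, (K−S)⁺=0.0000, hold=0.0000 ⇒ V=0.0000 continue | (k=3,j=3): S=252.1299, (K−S)⁺=0.0000, hold=0.0000 ⇒ V=0.0000 continue  boundary S*=98.4493
step 2: (k=2,j=0): S=115.1545, (K−S)⁺=0.0000, hold=7.1953 ⇒ V=7.1953 continue | (k=2,j=1): S=157.5500, (K−S)⁺=0.0000, hold=0.0000 ⇒ V=0.0000 continue | (k=2,j=2): S=215.5538, (K−S)⁺=0.0000, hold=0.0000 ⇒ V=0.0000 continue  boundary S*=-
step 1: (k=1,j=0): S=134.6945, (K−S)⁺=0.0000, hold=3.5434 ⇒ V=3.5434 continue | (k=1,j=1): S=184.2838, (K−S)⁺=0.0000, hold=0.0000 ⇒ V=0.0000 continue  boundary S*=-
step 0: (k=0,j=0): S=157.5500, (K−S)⁺=0.0000, hold=1.7450 ⇒ V=1.7450 continue  boundary S*=-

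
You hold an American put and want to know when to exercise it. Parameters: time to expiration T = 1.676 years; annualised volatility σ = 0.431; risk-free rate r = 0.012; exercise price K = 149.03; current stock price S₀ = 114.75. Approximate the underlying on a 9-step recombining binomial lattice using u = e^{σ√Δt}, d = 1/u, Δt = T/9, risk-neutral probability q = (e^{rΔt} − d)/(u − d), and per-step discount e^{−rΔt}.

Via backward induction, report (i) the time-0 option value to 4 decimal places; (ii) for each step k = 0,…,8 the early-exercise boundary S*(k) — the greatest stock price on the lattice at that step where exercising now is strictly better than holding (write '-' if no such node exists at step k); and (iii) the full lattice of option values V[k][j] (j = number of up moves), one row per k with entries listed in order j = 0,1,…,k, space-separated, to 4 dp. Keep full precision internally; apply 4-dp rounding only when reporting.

price = 47.6437
boundary = - - - 65.6791 54.5321 65.6791 79.1047 95.2747 114.7500
tree:
47.6437
59.0683 34.4434
71.2070 45.0839 22.1006
83.3509 57.2756 30.9690 11.7813
94.4979 70.3669 42.1626 17.9591 4.5751
103.7530 83.3509 55.4437 26.7529 7.7074 0.9148
111.4374 94.4979 69.9253 38.6871 12.8517 1.6966 0.0000
117.8176 103.7530 83.3509 53.7553 21.1593 3.1466 0.0000 0.0000
123.1149 111.4374 94.4979 69.9253 34.2800 5.8359 0.0000 0.0000 0.0000
127.5132 117.8176 103.7530 83.3509 53.7553 10.8237 0.0000 0.0000 0.0000 0.0000

params: Δt=0.18622 u=1.20441 d=0.83028 q=0.45962 e^(-rΔt)=0.99777
t_9 payoffs: 127.5132 117.8176 103.7530 83.3509 53.7553 10.8237 0.0000 0.0000 0.0000 0.0000
t_8: node(8,0) S=25.9151 payoff=123.1149 vs cont=122.7823 → 123.1149 [stop]  node(8,1) S=37.5926 payoff=111.4374 vs cont=111.1047 → 111.4374 [stop]  node(8,2) S=54.5321 payoff=94.4979 vs cont=94.1652 → 94.4979 [stop]  node(8,3) S=79.1047 payoff=69.9253 vs cont=69.5926 → 69.9253 [stop]  node(8,4) S=114.7500 payoff=34.2800 vs cont=33.9473 → 34.2800 [stop]  node(8,5) S=166.4573 payoff=0.0000 vs cont=5.8359 → 5.8359 [wait]  node(8,6) S=241.4643 payoff=0.0000 vs cont=0.0000 → 0.0000 [wait]  node(8,7) S=350.2701 payoff=0.0000 vs cont=0.0000 → 0.0000 [wait]  node(8,8) S=508.1047 payoff=0.0000 vs cont=0.0000 → 0.0000 [wait]  ⇒ S*(8)=114.7500
t_7: node(7,0) S=31.2124 payoff=117.8176 vs cont=117.4849 → 117.8176 [stop]  node(7,1) S=45.2770 payoff=103.7530 vs cont=103.4204 → 103.7530 [stop]  node(7,2) S=65.6791 payoff=83.3509 vs cont=83.0182 → 83.3509 [stop]  node(7,3) S=95.2747 payoff=53.7553 vs cont=53.4226 → 53.7553 [stop]  node(7,4) S=138.2063 payoff=10.8237 vs cont=21.1593 → 21.1593 [wait]  node(7,5) S=200.4832 payoff=0.0000 vs cont=3.1466 → 3.1466 [wait]  node(7,6) S=290.8225 payoff=0.0000 vs cont=0.0000 → 0.0000 [wait]  node(7,7) S=421.8695 payoff=0.0000 vs cont=0.0000 → 0.0000 [wait]  ⇒ S*(7)=95.2747
t_6: node(6,0) S=37.5926 payoff=111.4374 vs cont=111.1047 → 111.4374 [stop]  node(6,1) S=54.5321 payoff=94.4979 vs cont=94.1652 → 94.4979 [stop]  node(6,2) S=79.1047 payoff=69.9253 vs cont=69.5926 → 69.9253 [stop]  node(6,3) S=114.7500 payoff=34.2800 vs cont=38.6871 → 38.6871 [wait]  node(6,4) S=166.4573 payoff=0.0000 vs cont=12.8517 → 12.8517 [wait]  node(6,5) S=241.4643 payoff=0.0000 vs cont=1.6966 → 1.6966 [wait]  node(6,6) S=350.2701 payoff=0.0000 vs cont=0.0000 → 0.0000 [wait]  ⇒ S*(6)=79.1047
t_5: node(5,0) S=45.2770 payoff=103.7530 vs cont=103.4204 → 103.7530 [stop]  node(5,1) S=65.6791 payoff=83.3509 vs cont=83.0182 → 83.3509 [stop]  node(5,2) S=95.2747 payoff=53.7553 vs cont=55.4437 → 55.4437 [wait]  node(5,3) S=138.2063 payoff=10.8237 vs cont=26.7529 → 26.7529 [wait]  node(5,4) S=200.4832 payoff=0.0000 vs cont=7.7074 → 7.7074 [wait]  node(5,5) S=290.8225 payoff=0.0000 vs cont=0.9148 → 0.9148 [wait]  ⇒ S*(5)=65.6791
t_4: node(4,0) S=54.5321 payoff=94.4979 vs cont=94.1652 → 94.4979 [stop]  node(4,1) S=79.1047 payoff=69.9253 vs cont=70.3669 → 70.3669 [wait]  node(4,2) S=114.7500 payoff=34.2800 vs cont=42.1626 → 42.1626 [wait]  node(4,3) S=166.4573 payoff=0.0000 vs cont=17.9591 → 17.9591 [wait]  node(4,4) S=241.4643 payoff=0.0000 vs cont=4.5751 → 4.5751 [wait]  ⇒ S*(4)=54.5321
t_3: node(3,0) S=65.6791 payoff=83.3509 vs cont=83.2207 → 83.3509 [stop]  node(3,1) S=95.2747 payoff=53.7553 vs cont=57.2756 → 57.2756 [wait]  node(3,2) S=138.2063 payoff=10.8237 vs cont=30.9690 → 30.9690 [wait]  node(3,3) S=200.4832 payoff=0.0000 vs cont=11.7813 → 11.7813 [wait]  ⇒ S*(3)=65.6791
t_2: node(2,0) S=79.1047 payoff=69.9253 vs cont=71.2070 → 71.2070 [wait]  node(2,1) S=114.7500 payoff=34.2800 vs cont=45.0839 → 45.0839 [wait]  node(2,2) S=166.4573 payoff=0.0000 vs cont=22.1006 → 22.1006 [wait]  ⇒ S*(2)=-
t_1: node(1,0) S=95.2747 payoff=53.7553 vs cont=59.0683 → 59.0683 [wait]  node(1,1) S=138.2063 payoff=10.8237 vs cont=34.4434 → 34.4434 [wait]  ⇒ S*(1)=-
t_0: node(0,0) S=114.7500 payoff=34.2800 vs cont=47.6437 → 47.6437 [wait]  ⇒ S*(0)=-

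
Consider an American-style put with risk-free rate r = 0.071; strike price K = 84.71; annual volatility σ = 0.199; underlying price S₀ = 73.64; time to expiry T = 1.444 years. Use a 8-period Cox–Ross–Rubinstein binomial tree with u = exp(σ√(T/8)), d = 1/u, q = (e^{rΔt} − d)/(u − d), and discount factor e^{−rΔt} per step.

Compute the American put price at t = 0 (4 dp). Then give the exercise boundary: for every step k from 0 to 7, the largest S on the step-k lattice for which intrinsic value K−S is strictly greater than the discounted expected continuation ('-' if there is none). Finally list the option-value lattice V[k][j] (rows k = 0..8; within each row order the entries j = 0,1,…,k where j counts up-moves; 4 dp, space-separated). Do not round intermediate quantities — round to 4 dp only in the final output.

params: Δt=0.18050 u=1.08822 d=0.91893 q=0.55506 e^(-rΔt)=0.98727
t_8 payoffs: 47.2669 40.3688 32.1999 22.5261 11.0700 0.0000 0.0000 0.0000 0.0000
t_7: node(7,0) S=40.7464 payoff=43.9636 vs cont=42.8849 → 43.9636 [stop]  node(7,1) S=48.2531 payoff=36.4569 vs cont=35.3782 → 36.4569 [stop]  node(7,2) S=57.1427 payoff=27.5673 vs cont=26.4887 → 27.5673 [stop]  node(7,3) S=67.6700 payoff=17.0400 vs cont=15.9613 → 17.0400 [stop]  node(7,4) S=80.1367 payoff=4.5733 vs cont=4.8627 → 4.8627 [wait]  node(7,5) S=94.9002 payoff=0.0000 vs cont=0.0000 → 0.0000 [wait]  node(7,6) S=112.3835 payoff=0.0000 vs cont=0.0000 → 0.0000 [wait]  node(7,7) S=133.0877 payoff=0.0000 vs cont=0.0000 → 0.0000 [wait]  ⇒ S*(7)=67.6700
t_6: node(6,0) S=44.3412 payoff=40.3688 vs cont=39.2901 → 40.3688 [stop]  node(6,1) S=52.5101 payoff=32.1999 vs cont=31.1212 → 32.1999 [stop]  node(6,2) S=62.1839 payoff=22.5261 vs cont=21.4474 → 22.5261 [stop]  node(6,3) S=73.6400 payoff=11.0700 vs cont=10.1499 → 11.0700 [stop]  node(6,4) S=87.2066 payoff=0.0000 vs cont=2.1361 → 2.1361 [wait]  node(6,5) S=103.2725 payoff=0.0000 vs cont=0.0000 → 0.0000 [wait]  node(6,6) S=122.2983 payoff=0.0000 vs cont=0.0000 → 0.0000 [wait]  ⇒ S*(6)=73.6400
t_5: node(5,0) S=48.2531 payoff=36.4569 vs cont=35.3782 → 36.4569 [stop]  node(5,1) S=57.1427 payoff=27.5673 vs cont=26.4887 → 27.5673 [stop]  node(5,2) S=67.6700 payoff=17.0400 vs cont=15.9613 → 17.0400 [stop]  node(5,3) S=80.1367 payoff=4.5733 vs cont=6.0333 → 6.0333 [wait]  node(5,4) S=94.9002 payoff=0.0000 vs cont=0.9383 → 0.9383 [wait]  node(5,5) S=112.3835 payoff=0.0000 vs cont=0.0000 → 0.0000 [wait]  ⇒ S*(5)=67.6700
t_4: node(4,0) S=52.5101 payoff=32.1999 vs cont=31.1212 → 32.1999 [stop]  node(4,1) S=62.1839 payoff=22.5261 vs cont=21.4474 → 22.5261 [stop]  node(4,2) S=73.6400 payoff=11.0700 vs cont=10.7914 → 11.0700 [stop]  node(4,3) S=87.2066 payoff=0.0000 vs cont=3.1644 → 3.1644 [wait]  node(4,4) S=103.2725 payoff=0.0000 vs cont=0.4122 → 0.4122 [wait]  ⇒ S*(4)=73.6400
t_3: node(3,0) S=57.1427 payoff=27.5673 vs cont=26.4887 → 27.5673 [stop]  node(3,1) S=67.6700 payoff=17.0400 vs cont=15.9613 → 17.0400 [stop]  node(3,2) S=80.1367 payoff=4.5733 vs cont=6.5968 → 6.5968 [wait]  node(3,3) S=94.9002 payoff=0.0000 vs cont=1.6159 → 1.6159 [wait]  ⇒ S*(3)=67.6700
t_2: node(2,0) S=62.1839 payoff=22.5261 vs cont=21.4474 → 22.5261 [stop]  node(2,1) S=73.6400 payoff=11.0700 vs cont=11.1002 → 11.1002 [wait]  node(2,2) S=87.2066 payoff=0.0000 vs cont=3.7833 → 3.7833 [wait]  ⇒ S*(2)=62.1839
t_1: node(1,0) S=67.6700 payoff=17.0400 vs cont=15.9779 → 17.0400 [stop]  node(1,1) S=80.1367 payoff=4.5733 vs cont=6.9492 → 6.9492 [wait]  ⇒ S*(1)=67.6700
t_0: node(0,0) S=73.6400 payoff=11.0700 vs cont=11.2933 → 11.2933 [wait]  ⇒ S*(0)=-

price = 11.2933
boundary = - 67.6700 62.1839 67.6700 73.6400 67.6700 73.6400 67.6700
tree:
11.2933
17.0400 6.9492
22.5261 11.1002 3.7833
27.5673 17.0400 6.5968 1.6159
32.1999 22.5261 11.0700 3.1644 0.4122
36.4569 27.5673 17.0400 6.0333 0.9383 0.0000
40.3688 32.1999 22.5261 11.0700 2.1361 0.0000 0.0000
43.9636 36.4569 27.5673 17.0400 4.8627 0.0000 0.0000 0.0000
47.2669 40.3688 32.1999 22.5261 11.0700 0.0000 0.0000 0.0000 0.0000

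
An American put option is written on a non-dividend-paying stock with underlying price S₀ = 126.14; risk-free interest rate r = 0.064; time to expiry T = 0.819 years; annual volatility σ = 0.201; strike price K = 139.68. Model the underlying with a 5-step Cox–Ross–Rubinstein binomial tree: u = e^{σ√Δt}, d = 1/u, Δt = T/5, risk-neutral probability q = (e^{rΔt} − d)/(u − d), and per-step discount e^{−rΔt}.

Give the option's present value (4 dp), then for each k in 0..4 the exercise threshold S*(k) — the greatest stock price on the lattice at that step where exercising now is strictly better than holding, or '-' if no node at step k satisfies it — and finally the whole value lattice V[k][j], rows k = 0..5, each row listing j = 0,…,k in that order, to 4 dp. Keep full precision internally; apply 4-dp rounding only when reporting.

price = 14.9795
boundary = - 116.2849 107.1998 116.2849 126.1400
tree:
14.9795
23.3951 8.2258
32.4802 14.2097 3.3766
40.8556 23.3951 6.7970 0.5793
48.5765 32.4802 13.5400 1.2849 0.0000
55.6943 40.8556 23.3951 2.8497 0.0000 0.0000

params: Δt=0.16380 u=1.08475 d=0.92187 q=0.54437 e^(-rΔt)=0.98957
t_5 payoffs: 55.6943 40.8556 23.3951 2.8497 0.0000 0.0000
t_4: node(4,0) S=91.1035 payoff=48.5765 vs cont=47.1199 → 48.5765 [stop]  node(4,1) S=107.1998 payoff=32.4802 vs cont=31.0236 → 32.4802 [stop]  node(4,2) S=126.1400 payoff=13.5400 vs cont=12.0834 → 13.5400 [stop]  node(4,3) S=148.4266 payoff=0.0000 vs cont=1.2849 → 1.2849 [wait]  node(4,4) S=174.6509 payoff=0.0000 vs cont=0.0000 → 0.0000 [wait]  ⇒ S*(4)=126.1400
t_3: node(3,0) S=98.8244 payoff=40.8556 vs cont=39.3989 → 40.8556 [stop]  node(3,1) S=116.2849 payoff=23.3951 vs cont=21.9385 → 23.3951 [stop]  node(3,2) S=136.8303 payoff=2.8497 vs cont=6.7970 → 6.7970 [wait]  node(3,3) S=161.0057 payoff=0.0000 vs cont=0.5793 → 0.5793 [wait]  ⇒ S*(3)=116.2849
t_2: node(2,0) S=107.1998 payoff=32.4802 vs cont=31.0236 → 32.4802 [stop]  node(2,1) S=126.1400 payoff=13.5400 vs cont=14.2097 → 14.2097 [wait]  node(2,2) S=148.4266 payoff=0.0000 vs cont=3.3766 → 3.3766 [wait]  ⇒ S*(2)=107.1998
t_1: node(1,0) S=116.2849 payoff=23.3951 vs cont=22.2992 → 23.3951 [stop]  node(1,1) S=136.8303 payoff=2.8497 vs cont=8.2258 → 8.2258 [wait]  ⇒ S*(1)=116.2849
t_0: node(0,0) S=126.1400 payoff=13.5400 vs cont=14.9795 → 14.9795 [wait]  ⇒ S*(0)=-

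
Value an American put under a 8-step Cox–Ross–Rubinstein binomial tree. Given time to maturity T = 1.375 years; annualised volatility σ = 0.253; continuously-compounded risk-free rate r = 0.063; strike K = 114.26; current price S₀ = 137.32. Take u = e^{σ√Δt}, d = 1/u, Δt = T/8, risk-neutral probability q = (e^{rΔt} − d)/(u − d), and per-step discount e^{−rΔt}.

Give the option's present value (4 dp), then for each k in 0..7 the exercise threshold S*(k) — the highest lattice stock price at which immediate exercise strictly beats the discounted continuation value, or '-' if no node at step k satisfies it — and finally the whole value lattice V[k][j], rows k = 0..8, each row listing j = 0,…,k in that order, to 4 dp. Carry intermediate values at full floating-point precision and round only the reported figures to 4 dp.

Δt=0.17188, u=1.11059, d=0.90043, q=0.52560, disc=e^(-rΔt)=0.98923
k=8 terminal: V=max(K-S,0) → 54.9245 41.0754 23.9940 2.9257 0.0000 0.0000 0.0000 0.0000 0.0000
k=7: j=0 S=65.8972 intr=48.3628 cont=47.1322 V=48.3628[EX]; j=1 S=81.2778 intr=32.9822 cont=31.7517 V=32.9822[EX]; j=2 S=100.2482 intr=14.0118 cont=12.7812 V=14.0118[EX]; j=3 S=123.6464 intr=0.0000 cont=1.3730 V=1.3730[hold]; j=4 S=152.5057 intr=0.0000 cont=0.0000 V=0.0000[hold]; j=5 S=188.1009 intr=0.0000 cont=0.0000 V=0.0000[hold]; j=6 S=232.0042 intr=0.0000 cont=0.0000 V=0.0000[hold]; j=7 S=286.1545 intr=0.0000 cont=0.0000 V=0.0000[hold]  S*(7)=100.2482
k=6: j=0 S=73.1846 intr=41.0754 cont=39.8449 V=41.0754[EX]; j=1 S=90.2660 intr=23.9940 cont=22.7634 V=23.9940[EX]; j=2 S=111.3343 intr=2.9257 cont=7.2894 V=7.2894[hold]; j=3 S=137.3200 intr=0.0000 cont=0.6443 V=0.6443[hold]; j=4 S=169.3708 intr=0.0000 cont=0.0000 V=0.0000[hold]; j=5 S=208.9024 intr=0.0000 cont=0.0000 V=0.0000[hold]; j=6 S=257.6607 intr=0.0000 cont=0.0000 V=0.0000[hold]  S*(6)=90.2660
k=5: j=0 S=81.2778 intr=32.9822 cont=31.7517 V=32.9822[EX]; j=1 S=100.2482 intr=14.0118 cont=15.0501 V=15.0501[hold]; j=2 S=123.6464 intr=0.0000 cont=3.7558 V=3.7558[hold]; j=3 S=152.5057 intr=0.0000 cont=0.3024 V=0.3024[hold]; j=4 S=188.1009 intr=0.0000 cont=0.0000 V=0.0000[hold]; j=5 S=232.0042 intr=0.0000 cont=0.0000 V=0.0000[hold]  S*(5)=81.2778
k=4: j=0 S=90.2660 intr=23.9940 cont=23.3033 V=23.9940[EX]; j=1 S=111.3343 intr=2.9257 cont=9.0156 V=9.0156[hold]; j=2 S=137.3200 intr=0.0000 cont=1.9198 V=1.9198[hold]; j=3 S=169.3708 intr=0.0000 cont=0.1419 V=0.1419[hold]; j=4 S=208.9024 intr=0.0000 cont=0.0000 V=0.0000[hold]  S*(4)=90.2660
k=3: j=0 S=100.2482 intr=14.0118 cont=15.9477 V=15.9477[hold]; j=1 S=123.6464 intr=0.0000 cont=5.2291 V=5.2291[hold]; j=2 S=152.5057 intr=0.0000 cont=0.9747 V=0.9747[hold]; j=3 S=188.1009 intr=0.0000 cont=0.0666 V=0.0666[hold]  S*(3)=-
k=2: j=0 S=111.3343 intr=2.9257 cont=10.2029 V=10.2029[hold]; j=1 S=137.3200 intr=0.0000 cont=2.9607 V=2.9607[hold]; j=2 S=169.3708 intr=0.0000 cont=0.4920 V=0.4920[hold]  S*(2)=-
k=1: j=0 S=123.6464 intr=0.0000 cont=6.3275 V=6.3275[hold]; j=1 S=152.5057 intr=0.0000 cont=1.6453 V=1.6453[hold]  S*(1)=-
k=0: j=0 S=137.3200 intr=0.0000 cont=3.8248 V=3.8248[hold]  S*(0)=-

price = 3.8248
boundary = - - - - 90.2660 81.2778 90.2660 100.2482
tree:
3.8248
6.3275 1.6453
10.2029 2.9607 0.4920
15.9477 5.2291 0.9747 0.0666
23.9940 9.0156 1.9198 0.1419 0.0000
32.9822 15.0501 3.7558 0.3024 0.0000 0.0000
41.0754 23.9940 7.2894 0.6443 0.0000 0.0000 0.0000
48.3628 32.9822 14.0118 1.3730 0.0000 0.0000 0.0000 0.0000
54.9245 41.0754 23.9940 2.9257 0.0000 0.0000 0.0000 0.0000 0.0000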